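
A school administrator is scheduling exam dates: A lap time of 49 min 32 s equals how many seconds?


Minutes: 49
Seconds: 32
Convert minutes to seconds: 49 x 60 = 2940
Add remaining seconds: 2940 + 32 = 2972

2972


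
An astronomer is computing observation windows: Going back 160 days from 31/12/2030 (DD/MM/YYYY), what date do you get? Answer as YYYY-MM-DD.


Start: 2030-12-31
Subtracting 160 days
Days already passed in December: 31
After going back through December: 129 more days to subtract
November 2030: 30 days, 99 remaining
October 2030: 31 days, 68 remaining
September 2030: 30 days, 38 remaining
August 2030: 31 days, 7 remaining
Result: 2030-07-24

2030-07-24


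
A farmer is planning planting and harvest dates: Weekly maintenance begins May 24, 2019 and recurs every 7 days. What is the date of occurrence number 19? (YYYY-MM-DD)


First occurrence: 2019-05-24 (occurrence 1)
Each occurrence is 7 days after the previous.
Occurrence 19 is 18 weeks after the first.
18 weeks = 126 days
2019-05-24 + 126 days = 2019-09-27

2019-09-27


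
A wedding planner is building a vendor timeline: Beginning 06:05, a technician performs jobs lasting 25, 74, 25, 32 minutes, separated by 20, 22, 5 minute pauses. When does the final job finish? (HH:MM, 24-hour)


Start: 06:05 = 365 min from midnight
  after task 1 (25 min): 06:30
  after break (20 min): 06:50
  after task 2 (74 min): 08:04
  after break (22 min): 08:26
  after task 3 (25 min): 08:51
  after break (5 min): 08:56
  after task 4 (32 min): 09:28
Total elapsed: 203 minutes
End time: 09:28

09:28


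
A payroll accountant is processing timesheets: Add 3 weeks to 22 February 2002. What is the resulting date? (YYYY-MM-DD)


Start: 2002-02-22
Weeks to add: 3
Convert to days: 3 x 7 = 21 days
Add 21 days to 2002-02-22
Result: 2002-03-15

2002-03-15


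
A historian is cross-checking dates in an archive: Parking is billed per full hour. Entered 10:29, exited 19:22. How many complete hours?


Start: 10:29
End: 19:22
Hour difference: 19 - 10 = 9 hours
Minute difference: 22 - 29 = -7 minutes
Total minutes: 533
Complete hours: 533 / 60 = 8 (remainder 53)

8


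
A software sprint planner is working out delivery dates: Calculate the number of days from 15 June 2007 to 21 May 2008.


Start date: 2007-06-15
End date: 2008-05-21
Jun 2007: +16 days
Jul 2007: +31 days
Aug 2007: +31 days
... (9 more months)
Total: 341 days

341


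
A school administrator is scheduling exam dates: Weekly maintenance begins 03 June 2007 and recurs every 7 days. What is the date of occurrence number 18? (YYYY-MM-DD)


First occurrence: 2007-06-03 (occurrence 1)
Each occurrence is 7 days after the previous.
Occurrence 18 is 17 weeks after the first.
17 weeks = 119 days
2007-06-03 + 119 days = 2007-09-30

2007-09-30


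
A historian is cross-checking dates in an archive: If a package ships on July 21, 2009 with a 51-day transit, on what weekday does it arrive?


Start: 2009-07-21 (Tuesday)
Step 1 - find target date: add 51 days
  2009-07-21 + 51 days = 2009-09-10
Step 2 - day of week:
  51 mod 7 = 2
  Tuesday + 2 days -> Thursday
Result: Thursday (2009-09-10)

Thursday


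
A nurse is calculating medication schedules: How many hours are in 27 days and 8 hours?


Days: 27
Extra hours: 8
Hours per day: 24
Days to hours: 27 x 24 = 648
Total: 648 + 8 = 656

656


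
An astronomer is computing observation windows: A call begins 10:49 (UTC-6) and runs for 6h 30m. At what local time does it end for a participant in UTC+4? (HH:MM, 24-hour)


Start: 10:49 in UTC-6
Step 1 - add duration:
  minutes: 49 + 30 = 79 (carry 1h)
  hours: 10 + 6 + 1 = 17
  end in UTC-6: 17:19
Step 2 - convert UTC-6 -> UTC+4:
  offset difference: 4 - (-6) = 10 hours
  17 + (10) = 27 -> mod 24 = 3
Result: 03:19 in UTC+4

03:19


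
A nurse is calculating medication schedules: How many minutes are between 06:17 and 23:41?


Start time: 06:17 = 377 minutes from midnight
End time: 23:41 = 1421 minutes from midnight
Difference: 1421 - 377 = 1044 minutes
That is 17 hours and 24 minutes

1044


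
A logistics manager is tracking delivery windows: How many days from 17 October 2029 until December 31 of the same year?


Start: October 17, 2029
End: December 31, 2029
Days left in October: 14
November: 30
December: 31
Sum of remaining months: 61
Total: 14 + 61 = 75

75


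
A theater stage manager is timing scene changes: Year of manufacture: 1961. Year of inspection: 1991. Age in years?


Birth year: 1961
Current year: 1991
Age = current year - birth year
Age = 1991 - 1961 = 30

30


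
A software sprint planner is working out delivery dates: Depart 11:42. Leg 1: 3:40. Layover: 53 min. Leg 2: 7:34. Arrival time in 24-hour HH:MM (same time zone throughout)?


Depart: 11:42
Leg 1: +220 min -> 15:22
Layover: +53 min -> 16:15
Leg 2: +454 min -> 23:49
Total travel: 727 minutes = 12h 7m
Arrival: 23:49

23:49


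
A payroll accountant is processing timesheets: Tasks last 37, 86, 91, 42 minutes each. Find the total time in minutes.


Durations: 37, 86, 91, 42
Running sum: 37
+ 86 = 123
+ 91 = 214
+ 42 = 256
Total duration: 256 minutes
That is 4 hours and 16 minutes

256


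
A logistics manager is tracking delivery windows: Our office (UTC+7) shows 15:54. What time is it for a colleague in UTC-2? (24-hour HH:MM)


Local time: 15:54 at UTC+7 (offset 7h)
Target zone: UTC-2 (offset -2h)
Difference: -2 - (7) = -9 hours
Calculation: 15 + (-9) = 6
Result: 06:54

06:54


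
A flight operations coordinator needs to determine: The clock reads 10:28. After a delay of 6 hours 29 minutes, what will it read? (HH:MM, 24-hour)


Start time: 10:28
Adding: 6 hours 29 minutes
Minutes: 28 + 29 = 57
Hours: 10 + 6 + 0 = 16
Result: 16:57

16:57


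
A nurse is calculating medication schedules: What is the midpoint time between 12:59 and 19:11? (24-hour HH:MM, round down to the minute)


Start time: 12:59 = 779 minutes from midnight
End time: 19:11 = 1151 minutes from midnight
Sum: 779 + 1151 = 1930
Midpoint: 1930 / 2 = 965 minutes
Convert: 965 / 60 = 16 hours, 5 minutes
Result: 16:05

16:05


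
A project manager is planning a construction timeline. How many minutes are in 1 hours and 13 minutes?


Hours: 1
Extra minutes: 13
Minutes per hour: 60
Hours to minutes: 1 x 60 = 60
Total: 60 + 13 = 73

73


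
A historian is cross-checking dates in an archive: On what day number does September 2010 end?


Month: September
Year: 2010
September is a 30-day month
Total: 30 days

30


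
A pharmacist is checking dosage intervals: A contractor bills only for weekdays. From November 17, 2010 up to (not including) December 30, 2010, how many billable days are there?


Start: 2010-11-17 (Wednesday)
End (exclusive): 2010-12-30 (Thursday)
Total calendar days: 43
Full weeks: 43 // 7 = 6 -> 30 weekdays
Remaining 1 days starting on Wednesday:
  Wed(w) -> 1 weekdays
Total business days: 30 + 1 = 31

31


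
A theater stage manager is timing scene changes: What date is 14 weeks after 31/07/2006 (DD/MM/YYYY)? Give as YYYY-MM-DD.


Start: 2006-07-31
Weeks to add: 14
Convert to days: 14 x 7 = 98 days
Add 98 days to 2006-07-31
Result: 2006-11-06

2006-11-06


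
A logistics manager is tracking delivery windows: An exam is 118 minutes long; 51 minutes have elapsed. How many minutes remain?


Total budget: 118 minutes
Time used: 51 minutes
Remaining: 118 - 51 = 67 minutes
Percent used: 43.2%
Percent remaining: 56.8%

67


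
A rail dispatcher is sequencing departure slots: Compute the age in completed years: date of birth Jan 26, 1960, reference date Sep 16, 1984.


Birth: 1960-01-26
Reference: 1984-09-16
Year difference: 1984 - 1960 = 24
Has birthday (01-26) occurred by 09-16? Yes
Age in full years: 24

24


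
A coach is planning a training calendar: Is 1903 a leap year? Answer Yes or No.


Year: 1903
Divisible by 4? 1903 / 4 = 475.75 -> No
Not divisible by 4, so NOT a leap year

No


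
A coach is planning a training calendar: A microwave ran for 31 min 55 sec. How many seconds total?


Minutes: 31
Extra seconds: 55
Seconds per minute: 60
Minutes to seconds: 31 x 60 = 1860
Total: 1860 + 55 = 1915

1915


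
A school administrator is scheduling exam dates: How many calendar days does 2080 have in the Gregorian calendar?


Year: 2080
Check leap year rules:
Divisible by 4? Yes
Divisible by 100? No
2080 is a leap year
Days: 366

366


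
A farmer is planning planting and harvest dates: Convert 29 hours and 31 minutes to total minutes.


Hours: 29
Minutes: 31
Convert hours to minutes: 29 x 60 = 1740
Add remaining minutes: 1740 + 31 = 1771

1771


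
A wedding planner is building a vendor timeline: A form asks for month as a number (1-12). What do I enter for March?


Calendar month order:
2. February
3. March <--
4. April
March is month number 3

3


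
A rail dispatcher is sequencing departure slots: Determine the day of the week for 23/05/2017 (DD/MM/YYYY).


Date: 2017-05-23
January 1, 2017 is a Sunday
Day of year: 143
Offset from Jan 1: 142 days
142 mod 7 = 2
Result: Tuesday

Tuesday


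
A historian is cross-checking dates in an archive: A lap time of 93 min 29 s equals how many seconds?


Minutes: 93
Seconds: 29
Convert minutes to seconds: 93 x 60 = 5580
Add remaining seconds: 5580 + 29 = 5609

5609


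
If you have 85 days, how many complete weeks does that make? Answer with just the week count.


Total days: 85
Days per week: 7
Division: 85 / 7 = 12 remainder 1
Complete weeks: 12
Remaining days: 1

12


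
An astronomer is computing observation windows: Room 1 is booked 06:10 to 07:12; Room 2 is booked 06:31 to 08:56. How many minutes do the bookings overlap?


Interval A: [370, 432] minutes from midnight
Interval B: [391, 536] minutes from midnight
Overlap start = max(370, 391) = 391
Overlap end = min(432, 536) = 432
Overlap = 432 - 391 = 41 minutes

41


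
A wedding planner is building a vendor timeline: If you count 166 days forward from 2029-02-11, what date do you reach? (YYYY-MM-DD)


Start: 2029-02-11
Adding 166 days
Days remaining in February: 17
After February: 149 days still to add
March 2029: 31 days, 118 remaining
April 2029: 30 days, 88 remaining
May 2029: 31 days, 57 remaining
June 2029: 30 days, 27 remaining
Result: 2029-07-27

2029-07-27


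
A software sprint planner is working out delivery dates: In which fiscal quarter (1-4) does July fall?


Month: July (month 7)
Q1: January-March (months 1-3)
Q2: April-June (months 4-6)
Q3: July-September (months 7-9)
Q4: October-December (months 10-12)
Month 7 falls in Q3

3


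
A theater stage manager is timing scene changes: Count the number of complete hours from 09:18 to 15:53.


Start: 09:18
End: 15:53
Hour difference: 15 - 9 = 6 hours
Minute difference: 53 - 18 = 35 minutes
Total minutes: 395
Complete hours: 395 / 60 = 6 (remainder 35)

6


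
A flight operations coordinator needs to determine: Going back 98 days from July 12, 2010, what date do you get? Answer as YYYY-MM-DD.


Start: 2010-07-12
Subtracting 98 days
Days already passed in July: 12
After going back through July: 86 more days to subtract
June 2010: 30 days, 56 remaining
May 2010: 31 days, 25 remaining
April 2010 has 30 days, need 25
Result: 2010-04-05

2010-04-05


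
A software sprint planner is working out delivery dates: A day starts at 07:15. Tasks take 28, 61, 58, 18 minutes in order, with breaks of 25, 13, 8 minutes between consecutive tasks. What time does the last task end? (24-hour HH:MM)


Start: 07:15 = 435 min from midnight
  after task 1 (28 min): 07:43
  after break (25 min): 08:08
  after task 2 (61 min): 09:09
  after break (13 min): 09:22
  after task 3 (58 min): 10:20
  after break (8 min): 10:28
  after task 4 (18 min): 10:46
Total elapsed: 211 minutes
End time: 10:46

10:46


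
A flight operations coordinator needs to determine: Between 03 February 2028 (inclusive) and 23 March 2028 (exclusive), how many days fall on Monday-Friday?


Start: 2028-02-03 (Thursday)
End (exclusive): 2028-03-23 (Thursday)
Total calendar days: 49
Full weeks: 49 // 7 = 7 -> 35 weekdays
Remaining 0 days starting on Thursday:
Total business days: 35 + 0 = 35

35


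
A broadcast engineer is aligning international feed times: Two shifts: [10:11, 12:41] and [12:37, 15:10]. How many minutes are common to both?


Interval A: [611, 761] minutes from midnight
Interval B: [757, 910] minutes from midnight
Overlap start = max(611, 757) = 757
Overlap end = min(761, 910) = 761
Overlap = 761 - 757 = 4 minutes

4


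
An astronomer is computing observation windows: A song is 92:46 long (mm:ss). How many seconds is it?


Minutes: 92
Extra seconds: 46
Seconds per minute: 60
Minutes to seconds: 92 x 60 = 5520
Total: 5520 + 46 = 5566

5566


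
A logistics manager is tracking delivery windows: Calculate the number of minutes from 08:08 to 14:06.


Start time: 08:08 = 488 minutes from midnight
End time: 14:06 = 846 minutes from midnight
Difference: 846 - 488 = 358 minutes
That is 5 hours and 58 minutes

358


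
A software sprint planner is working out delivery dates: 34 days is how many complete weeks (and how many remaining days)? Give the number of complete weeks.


Total days: 34
Days per week: 7
Division: 34 / 7 = 4 remainder 6
Complete weeks: 4
Remaining days: 6

4


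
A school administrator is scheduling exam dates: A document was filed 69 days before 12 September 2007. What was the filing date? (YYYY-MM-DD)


Start: 2007-09-12
Subtracting 69 days
Days already passed in September: 12
After going back through September: 57 more days to subtract
August 2007: 31 days, 26 remaining
July 2007 has 31 days, need 26
Result: 2007-07-05

2007-07-05


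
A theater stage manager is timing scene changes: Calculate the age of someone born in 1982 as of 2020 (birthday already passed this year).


Birth year: 1982
Current year: 2020
Age = current year - birth year
Age = 2020 - 1982 = 38

38


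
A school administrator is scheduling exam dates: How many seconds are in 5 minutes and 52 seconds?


Minutes: 5
Seconds: 52
Convert minutes to seconds: 5 x 60 = 300
Add remaining seconds: 300 + 52 = 352

352


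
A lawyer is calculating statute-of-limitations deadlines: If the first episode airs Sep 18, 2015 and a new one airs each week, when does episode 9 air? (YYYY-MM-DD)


First occurrence: 2015-09-18 (occurrence 1)
Each occurrence is 7 days after the previous.
Occurrence 9 is 8 weeks after the first.
8 weeks = 56 days
2015-09-18 + 56 days = 2015-11-13

2015-11-13


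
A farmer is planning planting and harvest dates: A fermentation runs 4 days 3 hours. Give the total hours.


Days: 4
Extra hours: 3
Hours per day: 24
Days to hours: 4 x 24 = 96
Total: 96 + 3 = 99

99


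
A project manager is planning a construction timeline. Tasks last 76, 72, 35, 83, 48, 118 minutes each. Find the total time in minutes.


Durations: 76, 72, 35, 83, 48, 118
Running sum: 76
+ 72 = 148
+ 35 = 183
+ 83 = 266
+ 48 = 314
+ 118 = 432
Total duration: 432 minutes
That is 7 hours and 12 minutes

432


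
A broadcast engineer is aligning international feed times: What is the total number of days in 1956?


Year: 1956
Check leap year rules:
Divisible by 4? Yes
Divisible by 100? No
1956 is a leap year
Days: 366

366


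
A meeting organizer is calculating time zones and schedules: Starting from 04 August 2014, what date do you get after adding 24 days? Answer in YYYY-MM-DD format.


Start: 2014-08-04
Adding 24 days
Days remaining in August: 27
Result: 2014-08-28

2014-08-28


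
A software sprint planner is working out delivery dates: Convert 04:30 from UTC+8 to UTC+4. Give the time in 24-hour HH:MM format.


Local time: 04:30 at UTC+8 (offset 8h)
Target zone: UTC+4 (offset 4h)
Difference: 4 - (8) = -4 hours
Calculation: 4 + (-4) = 0
Result: 00:30

00:30


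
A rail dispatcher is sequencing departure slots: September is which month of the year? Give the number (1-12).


Calendar month order:
8. August
9. September <--
10. October
September is month number 9

9


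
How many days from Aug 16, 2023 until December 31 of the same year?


Start: August 16, 2023
End: December 31, 2023
Days left in August: 15
September: 30
October: 31
November: 30
December: 31
Sum of remaining months: 122
Total: 15 + 122 = 137

137


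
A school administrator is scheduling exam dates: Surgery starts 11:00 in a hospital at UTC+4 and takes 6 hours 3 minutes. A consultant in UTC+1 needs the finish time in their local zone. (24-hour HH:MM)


Start: 11:00 in UTC+4
Step 1 - add duration:
  minutes: 0 + 3 = 3
  hours: 11 + 6 + 0 = 17
  end in UTC+4: 17:03
Step 2 - convert UTC+4 -> UTC+1:
  offset difference: 1 - (4) = -3 hours
  17 + (-3) = 14 -> mod 24 = 14
Result: 14:03 in UTC+1

14:03


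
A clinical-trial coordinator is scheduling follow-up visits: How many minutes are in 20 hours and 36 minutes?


Hours: 20
Extra minutes: 36
Minutes per hour: 60
Hours to minutes: 20 x 60 = 1200
Total: 1200 + 36 = 1236

1236


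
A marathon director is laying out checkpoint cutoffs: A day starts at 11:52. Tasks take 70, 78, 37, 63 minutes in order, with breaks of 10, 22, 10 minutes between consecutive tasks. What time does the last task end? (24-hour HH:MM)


Start: 11:52 = 712 min from midnight
  after task 1 (70 min): 13:02
  after break (10 min): 13:12
  after task 2 (78 min): 14:30
  after break (22 min): 14:52
  after task 3 (37 min): 15:29
  after break (10 min): 15:39
  after task 4 (63 min): 16:42
Total elapsed: 290 minutes
End time: 16:42

16:42


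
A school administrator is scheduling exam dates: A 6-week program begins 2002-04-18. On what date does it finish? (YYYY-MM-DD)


Start: 2002-04-18
Weeks to add: 6
Convert to days: 6 x 7 = 42 days
Add 42 days to 2002-04-18
Result: 2002-05-30

2002-05-30


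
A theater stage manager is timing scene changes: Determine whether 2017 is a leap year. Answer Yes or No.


Year: 2017
Divisible by 4? 2017 / 4 = 504.25 -> No
Not divisible by 4, so NOT a leap year

No


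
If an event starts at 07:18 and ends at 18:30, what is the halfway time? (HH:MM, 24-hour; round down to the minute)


Start time: 07:18 = 438 minutes from midnight
End time: 18:30 = 1110 minutes from midnight
Sum: 438 + 1110 = 1548
Midpoint: 1548 / 2 = 774 minutes
Convert: 774 / 60 = 12 hours, 54 minutes
Result: 12:54

12:54


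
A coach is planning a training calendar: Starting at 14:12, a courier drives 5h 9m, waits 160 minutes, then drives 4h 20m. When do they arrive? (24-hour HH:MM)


Depart: 14:12
Leg 1: +309 min -> 19:21
Layover: +160 min -> 22:01
Leg 2: +260 min -> 02:21
Total travel: 729 minutes = 12h 9m
Arrival: 02:21

02:21


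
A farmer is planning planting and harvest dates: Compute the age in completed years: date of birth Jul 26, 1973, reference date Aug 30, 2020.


Birth: 1973-07-26
Reference: 2020-08-30
Year difference: 2020 - 1973 = 47
Has birthday (07-26) occurred by 08-30? Yes
Age in full years: 47

47


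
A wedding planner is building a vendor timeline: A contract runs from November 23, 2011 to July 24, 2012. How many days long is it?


Start date: 2011-11-23
End date: 2012-07-24
Nov 2011: +8 days
Dec 2011: +31 days
Jan 2012: +31 days
... (6 more months)
Total: 244 days

244


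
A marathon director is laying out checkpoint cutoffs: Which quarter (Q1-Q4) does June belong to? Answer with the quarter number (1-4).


Month: June (month 6)
Q1: January-March (months 1-3)
Q2: April-June (months 4-6)
Q3: July-September (months 7-9)
Q4: October-December (months 10-12)
Month 6 falls in Q2

2


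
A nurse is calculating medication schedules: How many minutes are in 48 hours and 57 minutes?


Hours: 48
Minutes: 57
Convert hours to minutes: 48 x 60 = 2880
Add remaining minutes: 2880 + 57 = 2937

2937


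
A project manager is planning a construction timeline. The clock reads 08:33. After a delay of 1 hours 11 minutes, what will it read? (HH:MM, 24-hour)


Start time: 08:33
Adding: 1 hours 11 minutes
Minutes: 33 + 11 = 44
Hours: 8 + 1 + 0 = 9
Result: 09:44

09:44


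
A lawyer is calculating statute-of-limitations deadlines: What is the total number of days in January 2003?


Month: January
Year: 2003
January is a 31-day month
Total: 31 days

31


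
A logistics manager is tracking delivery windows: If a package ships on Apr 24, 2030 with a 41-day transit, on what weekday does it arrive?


Start: 2030-04-24 (Wednesday)
Step 1 - find target date: add 41 days
  2030-04-24 + 41 days = 2030-06-04
Step 2 - day of week:
  41 mod 7 = 6
  Wednesday + 6 days -> Tuesday
Result: Tuesday (2030-06-04)

Tuesday


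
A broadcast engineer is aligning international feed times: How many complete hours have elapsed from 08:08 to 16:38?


Start: 08:08
End: 16:38
Hour difference: 16 - 8 = 8 hours
Minute difference: 38 - 8 = 30 minutes
Total minutes: 510
Complete hours: 510 / 60 = 8 (remainder 30)

8


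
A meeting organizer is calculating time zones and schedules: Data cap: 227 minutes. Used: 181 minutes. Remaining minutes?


Total budget: 227 minutes
Time used: 181 minutes
Remaining: 227 - 181 = 46 minutes
Percent used: 79.7%
Percent remaining: 20.3%

46


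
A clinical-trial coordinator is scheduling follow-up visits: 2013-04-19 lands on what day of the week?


Date: 2013-04-19
January 1, 2013 is a Tuesday
Day of year: 109
Offset from Jan 1: 108 days
108 mod 7 = 3
Result: Friday

Friday


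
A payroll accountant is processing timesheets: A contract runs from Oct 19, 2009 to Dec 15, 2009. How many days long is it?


Start date: 2009-10-19
End date: 2009-12-15
Oct 2009: +13 days
Nov 2009: +30 days
Dec 2009: +14 days
Total: 57 days

57


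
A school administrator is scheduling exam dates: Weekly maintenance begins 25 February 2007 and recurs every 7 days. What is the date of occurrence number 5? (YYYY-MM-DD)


First occurrence: 2007-02-25 (occurrence 1)
Each occurrence is 7 days after the previous.
Occurrence 5 is 4 weeks after the first.
4 weeks = 28 days
2007-02-25 + 28 days = 2007-03-25

2007-03-25


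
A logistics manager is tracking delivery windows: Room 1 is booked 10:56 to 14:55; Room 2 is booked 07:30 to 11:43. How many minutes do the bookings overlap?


Interval A: [656, 895] minutes from midnight
Interval B: [450, 703] minutes from midnight
Overlap start = max(656, 450) = 656
Overlap end = min(895, 703) = 703
Overlap = 703 - 656 = 47 minutes

47


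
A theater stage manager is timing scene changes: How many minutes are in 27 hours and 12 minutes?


Hours: 27
Extra minutes: 12
Minutes per hour: 60
Hours to minutes: 27 x 60 = 1620
Total: 1620 + 12 = 1632

1632


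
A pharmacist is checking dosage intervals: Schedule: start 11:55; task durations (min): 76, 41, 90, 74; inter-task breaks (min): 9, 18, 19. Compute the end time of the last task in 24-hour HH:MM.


Start: 11:55 = 715 min from midnight
  after task 1 (76 min): 13:11
  after break (9 min): 13:20
  after task 2 (41 min): 14:01
  after break (18 min): 14:19
  after task 3 (90 min): 15:49
  after break (19 min): 16:08
  after task 4 (74 min): 17:22
Total elapsed: 327 minutes
End time: 17:22

17:22


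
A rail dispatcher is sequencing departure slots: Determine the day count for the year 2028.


Year: 2028
Check leap year rules:
Divisible by 4? Yes
Divisible by 100? No
2028 is a leap year
Days: 366

366


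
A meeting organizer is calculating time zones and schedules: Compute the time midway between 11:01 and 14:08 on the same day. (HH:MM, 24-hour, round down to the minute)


Start time: 11:01 = 661 minutes from midnight
End time: 14:08 = 848 minutes from midnight
Sum: 661 + 848 = 1509
Midpoint: 1509 / 2 = 754 minutes
Convert: 754 / 60 = 12 hours, 34 minutes
Result: 12:34

12:34


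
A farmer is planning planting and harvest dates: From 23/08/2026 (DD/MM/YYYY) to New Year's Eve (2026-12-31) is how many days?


Start: August 23, 2026
End: December 31, 2026
Days left in August: 8
September: 30
October: 31
November: 30
December: 31
Sum of remaining months: 122
Total: 8 + 122 = 130

130


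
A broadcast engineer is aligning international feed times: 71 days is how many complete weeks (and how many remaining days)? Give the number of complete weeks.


Total days: 71
Days per week: 7
Division: 71 / 7 = 10 remainder 1
Complete weeks: 10
Remaining days: 1

10


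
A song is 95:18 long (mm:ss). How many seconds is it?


Minutes: 95
Extra seconds: 18
Seconds per minute: 60
Minutes to seconds: 95 x 60 = 5700
Total: 5700 + 18 = 5718

5718


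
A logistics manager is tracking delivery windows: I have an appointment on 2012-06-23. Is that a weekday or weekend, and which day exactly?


Date: 2012-06-23
January 1, 2012 is a Sunday
Day of year: 175
Offset from Jan 1: 174 days
174 mod 7 = 6
Result: Saturday

Saturday


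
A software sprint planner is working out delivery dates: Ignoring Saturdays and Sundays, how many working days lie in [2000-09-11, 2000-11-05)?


Start: 2000-09-11 (Monday)
End (exclusive): 2000-11-05 (Sunday)
Total calendar days: 55
Full weeks: 55 // 7 = 7 -> 35 weekdays
Remaining 6 days starting on Monday:
  Mon(w), Tue(w), Wed(w), Thu(w), Fri(w), Sat(-) -> 5 weekdays
Total business days: 35 + 5 = 40

40


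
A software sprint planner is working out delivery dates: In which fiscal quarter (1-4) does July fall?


Month: July (month 7)
Q1: January-March (months 1-3)
Q2: April-June (months 4-6)
Q3: July-September (months 7-9)
Q4: October-December (months 10-12)
Month 7 falls in Q3

3


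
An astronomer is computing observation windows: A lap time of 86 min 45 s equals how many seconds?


Minutes: 86
Seconds: 45
Convert minutes to seconds: 86 x 60 = 5160
Add remaining seconds: 5160 + 45 = 5205

5205


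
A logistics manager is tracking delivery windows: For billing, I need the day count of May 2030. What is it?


Month: May
Year: 2030
May is a 31-day month
Total: 31 days

31


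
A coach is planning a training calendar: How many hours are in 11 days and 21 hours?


Days: 11
Extra hours: 21
Hours per day: 24
Days to hours: 11 x 24 = 264
Total: 264 + 21 = 285

285


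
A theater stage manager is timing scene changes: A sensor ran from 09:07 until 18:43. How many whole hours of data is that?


Start: 09:07
End: 18:43
Hour difference: 18 - 9 = 9 hours
Minute difference: 43 - 7 = 36 minutes
Total minutes: 576
Complete hours: 576 / 60 = 9 (remainder 36)

9


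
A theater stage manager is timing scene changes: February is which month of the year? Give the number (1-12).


Calendar month order:
1. January
2. February <--
3. March
February is month number 2

2


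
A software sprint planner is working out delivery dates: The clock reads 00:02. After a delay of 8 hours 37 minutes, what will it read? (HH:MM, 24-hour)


Start time: 00:02
Adding: 8 hours 37 minutes
Minutes: 2 + 37 = 39
Hours: 0 + 8 + 0 = 8
Result: 08:39

08:39


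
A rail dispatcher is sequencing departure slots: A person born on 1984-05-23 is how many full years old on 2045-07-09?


Birth: 1984-05-23
Reference: 2045-07-09
Year difference: 2045 - 1984 = 61
Has birthday (05-23) occurred by 07-09? Yes
Age in full years: 61

61


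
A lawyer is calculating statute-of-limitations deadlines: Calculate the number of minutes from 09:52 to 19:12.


Start time: 09:52 = 592 minutes from midnight
End time: 19:12 = 1152 minutes from midnight
Difference: 1152 - 592 = 560 minutes
That is 9 hours and 20 minutes

560


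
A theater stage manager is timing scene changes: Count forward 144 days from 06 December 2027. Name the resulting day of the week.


Start: 2027-12-06 (Monday)
Step 1 - find target date: add 144 days
  2027-12-06 + 144 days = 2028-04-28
Step 2 - day of week:
  144 mod 7 = 4
  Monday + 4 days -> Friday
Result: Friday (2028-04-28)

Friday


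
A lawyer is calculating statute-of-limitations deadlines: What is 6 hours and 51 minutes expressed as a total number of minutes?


Hours: 6
Minutes: 51
Convert hours to minutes: 6 x 60 = 360
Add remaining minutes: 360 + 51 = 411

411


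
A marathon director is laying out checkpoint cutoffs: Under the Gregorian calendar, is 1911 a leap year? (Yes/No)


Year: 1911
Divisible by 4? 1911 / 4 = 477.75 -> No
Not divisible by 4, so NOT a leap year

No


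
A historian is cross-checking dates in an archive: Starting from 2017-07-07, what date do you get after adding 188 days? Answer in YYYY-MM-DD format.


Start: 2017-07-07
Adding 188 days
Days remaining in July: 24
After July: 164 days still to add
August 2017: 31 days, 133 remaining
September 2017: 30 days, 103 remaining
October 2017: 31 days, 72 remaining
November 2017: 30 days, 42 remaining
Result: 2018-01-11

2018-01-11


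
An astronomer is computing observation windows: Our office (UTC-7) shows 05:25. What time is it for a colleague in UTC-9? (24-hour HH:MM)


Local time: 05:25 at UTC-7 (offset -7h)
Target zone: UTC-9 (offset -9h)
Difference: -9 - (-7) = -2 hours
Calculation: 5 + (-2) = 3
Result: 03:25

03:25


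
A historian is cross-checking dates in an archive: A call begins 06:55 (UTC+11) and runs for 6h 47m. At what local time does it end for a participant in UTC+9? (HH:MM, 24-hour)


Start: 06:55 in UTC+11
Step 1 - add duration:
  minutes: 55 + 47 = 102 (carry 1h)
  hours: 6 + 6 + 1 = 13
  end in UTC+11: 13:42
Step 2 - convert UTC+11 -> UTC+9:
  offset difference: 9 - (11) = -2 hours
  13 + (-2) = 11 -> mod 24 = 11
Result: 11:42 in UTC+9

11:42


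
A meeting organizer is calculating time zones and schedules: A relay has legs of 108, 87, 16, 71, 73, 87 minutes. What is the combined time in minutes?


Durations: 108, 87, 16, 71, 73, 87
Running sum: 108
+ 87 = 195
+ 16 = 211
+ 71 = 282
+ 73 = 355
+ 87 = 442
Total duration: 442 minutes
That is 7 hours and 22 minutes

442


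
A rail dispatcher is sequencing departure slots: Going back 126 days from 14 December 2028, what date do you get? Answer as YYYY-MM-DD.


Start: 2028-12-14
Subtracting 126 days
Days already passed in December: 14
After going back through December: 112 more days to subtract
November 2028: 30 days, 82 remaining
October 2028: 31 days, 51 remaining
September 2028: 30 days, 21 remaining
August 2028 has 31 days, need 21
Result: 2028-08-10

2028-08-10


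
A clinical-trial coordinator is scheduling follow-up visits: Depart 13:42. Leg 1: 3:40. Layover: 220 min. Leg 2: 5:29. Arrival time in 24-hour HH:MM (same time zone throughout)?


Depart: 13:42
Leg 1: +220 min -> 17:22
Layover: +220 min -> 21:02
Leg 2: +329 min -> 02:31
Total travel: 769 minutes = 12h 49m
Arrival: 02:31

02:31


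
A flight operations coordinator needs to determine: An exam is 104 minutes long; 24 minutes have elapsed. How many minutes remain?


Total budget: 104 minutes
Time used: 24 minutes
Remaining: 104 - 24 = 80 minutes
Percent used: 23.1%
Percent remaining: 76.9%

80


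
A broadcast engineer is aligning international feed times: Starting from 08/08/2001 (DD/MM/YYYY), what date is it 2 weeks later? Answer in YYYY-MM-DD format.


Start: 2001-08-08
Weeks to add: 2
Convert to days: 2 x 7 = 14 days
Add 14 days to 2001-08-08
Result: 2001-08-22

2001-08-22


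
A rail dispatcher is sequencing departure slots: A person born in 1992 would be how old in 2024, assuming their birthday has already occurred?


Birth year: 1992
Current year: 2024
Age = current year - birth year
Age = 2024 - 1992 = 32

32


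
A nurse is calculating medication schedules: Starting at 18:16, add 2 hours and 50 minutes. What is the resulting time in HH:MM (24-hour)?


Start time: 18:16
Adding: 2 hours 50 minutes
Minutes: 16 + 50 = 66
Minute overflow: 66 >= 60, so carry 1 hour, minutes = 6
Hours: 18 + 2 + 1 = 21
Result: 21:06

21:06


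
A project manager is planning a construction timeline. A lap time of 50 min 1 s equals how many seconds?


Minutes: 50
Seconds: 1
Convert minutes to seconds: 50 x 60 = 3000
Add remaining seconds: 3000 + 1 = 3001

3001


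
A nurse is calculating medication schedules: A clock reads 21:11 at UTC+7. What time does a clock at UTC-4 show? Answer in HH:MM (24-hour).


Local time: 21:11 at UTC+7 (offset 7h)
Target zone: UTC-4 (offset -4h)
Difference: -4 - (7) = -11 hours
Calculation: 21 + (-11) = 10
Result: 10:11

10:11


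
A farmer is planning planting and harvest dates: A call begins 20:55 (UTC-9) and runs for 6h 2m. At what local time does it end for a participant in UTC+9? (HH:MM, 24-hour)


Start: 20:55 in UTC-9
Step 1 - add duration:
  minutes: 55 + 2 = 57
  hours: 20 + 6 + 0 = 26
  end in UTC-9: 02:57
Step 2 - convert UTC-9 -> UTC+9:
  offset difference: 9 - (-9) = 18 hours
  2 + (18) = 20 -> mod 24 = 20
Result: 20:57 in UTC+9

20:57


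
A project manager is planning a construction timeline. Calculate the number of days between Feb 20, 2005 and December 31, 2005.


Start: February 20, 2005
End: December 31, 2005
Days left in February: 8
March: 31
April: 30
May: 31
June: 30
... plus remaining months
Sum of remaining months: 306
Total: 8 + 306 = 314

314


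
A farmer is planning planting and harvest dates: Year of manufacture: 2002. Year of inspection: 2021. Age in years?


Birth year: 2002
Current year: 2021
Age = current year - birth year
Age = 2021 - 2002 = 19

19


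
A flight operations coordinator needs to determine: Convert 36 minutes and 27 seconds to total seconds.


Minutes: 36
Extra seconds: 27
Seconds per minute: 60
Minutes to seconds: 36 x 60 = 2160
Total: 2160 + 27 = 2187

2187


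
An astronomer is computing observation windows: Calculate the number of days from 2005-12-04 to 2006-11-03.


Start date: 2005-12-04
End date: 2006-11-03
Dec 2005: +28 days
Jan 2006: +31 days
Feb 2006: +28 days
... (9 more months)
Total: 334 days

334


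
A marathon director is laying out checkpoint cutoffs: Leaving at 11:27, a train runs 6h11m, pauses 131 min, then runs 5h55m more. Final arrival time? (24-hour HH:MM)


Depart: 11:27
Leg 1: +371 min -> 17:38
Layover: +131 min -> 19:49
Leg 2: +355 min -> 01:44
Total travel: 857 minutes = 14h 17m
Arrival: 01:44

01:44


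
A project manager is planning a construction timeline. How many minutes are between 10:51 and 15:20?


Start time: 10:51 = 651 minutes from midnight
End time: 15:20 = 920 minutes from midnight
Difference: 920 - 651 = 269 minutes
That is 4 hours and 29 minutes

269


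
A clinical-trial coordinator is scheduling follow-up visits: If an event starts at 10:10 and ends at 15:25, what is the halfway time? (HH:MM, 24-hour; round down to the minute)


Start time: 10:10 = 610 minutes from midnight
End time: 15:25 = 925 minutes from midnight
Sum: 610 + 925 = 1535
Midpoint: 1535 / 2 = 767 minutes
Convert: 767 / 60 = 12 hours, 47 minutes
Result: 12:47

12:47


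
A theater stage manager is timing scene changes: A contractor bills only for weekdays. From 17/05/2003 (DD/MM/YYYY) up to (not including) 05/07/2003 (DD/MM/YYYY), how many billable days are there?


Start: 2003-05-17 (Saturday)
End (exclusive): 2003-07-05 (Saturday)
Total calendar days: 49
Full weeks: 49 // 7 = 7 -> 35 weekdays
Remaining 0 days starting on Saturday:
Total business days: 35 + 0 = 35

35


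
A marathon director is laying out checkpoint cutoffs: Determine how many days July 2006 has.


Month: July
Year: 2006
July is a 31-day month
Total: 31 days

31


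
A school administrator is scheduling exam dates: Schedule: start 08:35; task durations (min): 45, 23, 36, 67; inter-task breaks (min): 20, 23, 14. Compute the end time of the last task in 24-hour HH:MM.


Start: 08:35 = 515 min from midnight
  after task 1 (45 min): 09:20
  after break (20 min): 09:40
  after task 2 (23 min): 10:03
  after break (23 min): 10:26
  after task 3 (36 min): 11:02
  after break (14 min): 11:16
  after task 4 (67 min): 12:23
Total elapsed: 228 minutes
End time: 12:23

12:23


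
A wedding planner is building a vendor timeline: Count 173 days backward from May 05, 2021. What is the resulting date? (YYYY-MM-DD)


Start: 2021-05-05
Subtracting 173 days
Days already passed in May: 5
After going back through May: 168 more days to subtract
April 2021: 30 days, 138 remaining
March 2021: 31 days, 107 remaining
February 2021: 28 days, 79 remaining
January 2021: 31 days, 48 remaining
Result: 2020-11-13

2020-11-13


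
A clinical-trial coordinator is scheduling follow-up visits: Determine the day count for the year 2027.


Year: 2027
Check leap year rules:
Divisible by 4? No
2027 is not a leap year
Days: 365

365


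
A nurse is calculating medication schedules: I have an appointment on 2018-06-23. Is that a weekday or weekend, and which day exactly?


Date: 2018-06-23
January 1, 2018 is a Monday
Day of year: 174
Offset from Jan 1: 173 days
173 mod 7 = 5
Result: Saturday

Saturday


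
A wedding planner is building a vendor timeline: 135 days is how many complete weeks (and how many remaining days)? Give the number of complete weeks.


Total days: 135
Days per week: 7
Division: 135 / 7 = 19 remainder 2
Complete weeks: 19
Remaining days: 2

19


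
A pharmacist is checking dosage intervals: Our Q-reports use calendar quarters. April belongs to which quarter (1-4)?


Month: April (month 4)
Q1: January-March (months 1-3)
Q2: April-June (months 4-6)
Q3: July-September (months 7-9)
Q4: October-December (months 10-12)
Month 4 falls in Q2

2


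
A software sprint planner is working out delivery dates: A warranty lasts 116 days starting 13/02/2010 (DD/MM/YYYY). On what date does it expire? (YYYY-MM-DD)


Start: 2010-02-13
Adding 116 days
Days remaining in February: 15
After February: 101 days still to add
March 2010: 31 days, 70 remaining
April 2010: 30 days, 40 remaining
May 2010: 31 days, 9 remaining
June 2010 has 30 days, need 9
Result: 2010-06-09

2010-06-09


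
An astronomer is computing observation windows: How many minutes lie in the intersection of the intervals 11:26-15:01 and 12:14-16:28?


Interval A: [686, 901] minutes from midnight
Interval B: [734, 988] minutes from midnight
Overlap start = max(686, 734) = 734
Overlap end = min(901, 988) = 901
Overlap = 901 - 734 = 167 minutes

167


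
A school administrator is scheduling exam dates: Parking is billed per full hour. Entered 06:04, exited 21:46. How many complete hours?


Start: 06:04
End: 21:46
Hour difference: 21 - 6 = 15 hours
Minute difference: 46 - 4 = 42 minutes
Total minutes: 942
Complete hours: 942 / 60 = 15 (remainder 42)

15


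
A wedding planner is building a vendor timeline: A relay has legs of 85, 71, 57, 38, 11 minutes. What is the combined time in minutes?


Durations: 85, 71, 57, 38, 11
Running sum: 85
+ 71 = 156
+ 57 = 213
+ 38 = 251
+ 11 = 262
Total duration: 262 minutes
That is 4 hours and 22 minutes

262


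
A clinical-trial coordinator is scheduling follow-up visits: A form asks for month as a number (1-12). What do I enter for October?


Calendar month order:
9. September
10. October <--
11. November
October is month number 10

10


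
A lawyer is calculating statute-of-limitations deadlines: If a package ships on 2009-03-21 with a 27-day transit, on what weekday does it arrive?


Start: 2009-03-21 (Saturday)
Step 1 - find target date: add 27 days
  2009-03-21 + 27 days = 2009-04-17
Step 2 - day of week:
  27 mod 7 = 6
  Saturday + 6 days -> Friday
Result: Friday (2009-04-17)

Friday


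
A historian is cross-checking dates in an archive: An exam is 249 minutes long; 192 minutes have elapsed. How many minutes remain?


Total budget: 249 minutes
Time used: 192 minutes
Remaining: 249 - 192 = 57 minutes
Percent used: 77.1%
Percent remaining: 22.9%

57


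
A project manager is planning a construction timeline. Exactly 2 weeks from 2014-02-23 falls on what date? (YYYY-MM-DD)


Start: 2014-02-23
Weeks to add: 2
Convert to days: 2 x 7 = 14 days
Add 14 days to 2014-02-23
Result: 2014-03-09

2014-03-09
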